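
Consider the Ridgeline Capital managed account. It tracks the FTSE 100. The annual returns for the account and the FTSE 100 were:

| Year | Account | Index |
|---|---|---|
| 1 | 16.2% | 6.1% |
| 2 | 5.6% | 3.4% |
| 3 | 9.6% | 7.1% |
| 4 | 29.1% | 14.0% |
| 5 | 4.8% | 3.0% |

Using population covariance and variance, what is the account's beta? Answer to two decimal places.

r̄p = 13.0600%,  r̄m = 6.7200%
Cov = Σ(rp − r̄p)(rm − r̄m) / 5 = 33.8008
Var(rm) = Σ(rm − r̄m)² / 5 = 15.6776
β = Cov / Var = 33.8008 / 15.6776 = 2.1560

2.16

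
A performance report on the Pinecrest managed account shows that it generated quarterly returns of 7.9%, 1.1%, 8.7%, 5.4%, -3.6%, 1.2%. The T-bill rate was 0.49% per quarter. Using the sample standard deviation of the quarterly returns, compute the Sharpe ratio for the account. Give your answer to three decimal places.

Mean return μ = 20.70 / 6 = 3.4500%
Σ(r − μ)² = 111.4550; sample σ = √(111.4550/5) = 4.7213%
Sharpe = (μ − rf) / σ = (3.4500 − 0.49) / 4.7213 = 2.9600 / 4.7213 = 0.6269

0.627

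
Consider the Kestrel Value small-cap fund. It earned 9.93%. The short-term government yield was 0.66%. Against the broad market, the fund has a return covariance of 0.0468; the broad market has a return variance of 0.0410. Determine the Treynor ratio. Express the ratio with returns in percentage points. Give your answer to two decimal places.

β = Cov / Var = 0.0468 / 0.0410 = 1.1415
Treynor = (Rp − Rf) / β = (9.93% − 0.66%) / 1.1415 = 9.27 / 1.1415 = 8.1209

8.12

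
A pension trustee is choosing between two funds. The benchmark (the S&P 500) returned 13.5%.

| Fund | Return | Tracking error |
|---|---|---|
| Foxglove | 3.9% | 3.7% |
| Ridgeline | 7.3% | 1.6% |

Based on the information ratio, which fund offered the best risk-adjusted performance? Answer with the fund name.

Foxglove

Foxglove: IR = (3.9% − 13.5%) / 3.7% = -2.595
Ridgeline: IR = (7.3% − 13.5%) / 1.6% = -3.875
Highest: Foxglove (-2.595).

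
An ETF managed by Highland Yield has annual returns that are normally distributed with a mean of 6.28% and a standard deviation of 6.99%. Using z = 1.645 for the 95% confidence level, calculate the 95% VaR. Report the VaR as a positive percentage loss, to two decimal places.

VaR (as % loss) = −(μ − z·σ) = −(6.28% − 1.645 × 6.99%) = −(-5.21855%) = 5.21855%

5.22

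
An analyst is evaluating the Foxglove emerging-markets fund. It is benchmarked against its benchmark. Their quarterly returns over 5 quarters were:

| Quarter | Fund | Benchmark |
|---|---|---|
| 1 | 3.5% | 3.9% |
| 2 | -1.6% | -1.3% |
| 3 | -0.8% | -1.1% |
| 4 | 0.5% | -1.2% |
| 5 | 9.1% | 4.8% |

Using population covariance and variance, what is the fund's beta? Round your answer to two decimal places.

r̄p = 2.1400%,  r̄m = 1.0200%
Cov = Σ(rp − r̄p)(rm − r̄m) / 5 = 9.7552
Var(rm) = Σ(rm − r̄m)² / 5 = 7.4776
β = Cov / Var = 9.7552 / 7.4776 = 1.3046

1.30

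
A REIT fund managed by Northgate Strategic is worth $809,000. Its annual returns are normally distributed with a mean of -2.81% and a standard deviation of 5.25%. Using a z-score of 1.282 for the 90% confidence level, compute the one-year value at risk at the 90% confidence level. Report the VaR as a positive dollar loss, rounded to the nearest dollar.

Return at the 90% tail: μ − z·σ = -2.81% − 1.282 × 5.25% = -2.81 − 6.7305 = -9.5405%
VaR = −(-9.5405%) × $809,000 = 9.5405% × $809,000 = $77,183

$77,183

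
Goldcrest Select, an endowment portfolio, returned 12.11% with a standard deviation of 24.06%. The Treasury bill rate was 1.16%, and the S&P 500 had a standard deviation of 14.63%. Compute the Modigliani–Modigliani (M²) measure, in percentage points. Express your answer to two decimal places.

Sharpe = (Rp − Rf) / σp = (12.11% − 1.16%) / 24.06% = 0.4551
M² = Rf + Sharpe × σm = 1.16% + 0.4551 × 14.63% = 7.8181%

7.82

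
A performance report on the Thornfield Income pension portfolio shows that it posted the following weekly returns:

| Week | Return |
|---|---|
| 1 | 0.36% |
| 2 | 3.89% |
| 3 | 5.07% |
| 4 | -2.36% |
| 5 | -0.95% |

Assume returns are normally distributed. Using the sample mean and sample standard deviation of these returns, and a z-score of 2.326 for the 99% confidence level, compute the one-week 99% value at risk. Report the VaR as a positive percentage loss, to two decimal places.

r̄ = (0.36 + 3.89 + 5.07 − 2.36 − 0.95) / 5 = 6.010 / 5 = 1.2020%
Σ(r − r̄)² = (0.36 − 1.2020)² + (3.89 − 1.2020)² + … = 40.2147
sample σ = √(40.2147 / 4) = √10.0537 = 3.1708%
VaR = −(r̄ − z·σ) = −(1.2020 − 2.326 × 3.1708) = −(-6.1733) = 6.1733%

6.17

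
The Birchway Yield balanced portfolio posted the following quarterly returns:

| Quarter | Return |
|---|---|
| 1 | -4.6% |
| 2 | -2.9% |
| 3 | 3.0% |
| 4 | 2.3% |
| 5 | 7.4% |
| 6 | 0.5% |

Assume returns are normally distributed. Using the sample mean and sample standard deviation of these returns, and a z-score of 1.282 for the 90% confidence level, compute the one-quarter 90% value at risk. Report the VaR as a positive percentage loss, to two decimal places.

Mean return μ = 5.70 / 6 = 0.9500%
Σ(r − μ)² = 93.4550; sample σ = √(93.4550/5) = 4.3233%
VaR = −(μ − z·σ) = −(0.9500 − 1.282 × 4.3233) = −(-4.5925) = 4.5925%

4.59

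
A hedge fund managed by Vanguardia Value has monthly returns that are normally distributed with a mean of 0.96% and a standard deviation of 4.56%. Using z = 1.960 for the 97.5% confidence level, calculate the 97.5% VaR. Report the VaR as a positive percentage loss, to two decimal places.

7.98

VaR (as % loss) = −(μ − z·σ) = −(0.96% − 1.960 × 4.56%) = −(-7.9776%) = 7.9776%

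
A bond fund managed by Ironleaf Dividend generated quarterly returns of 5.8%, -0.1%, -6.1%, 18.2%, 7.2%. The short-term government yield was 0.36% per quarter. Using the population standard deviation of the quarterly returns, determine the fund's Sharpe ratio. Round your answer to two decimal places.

Mean return μ = 25.00 / 5 = 5.0000%
Population σ = √[Σ(r − μ)² / 5] = √[328.9400 / 5] = √65.7880 = 8.1110%
Sharpe = (μ − rf) / σ = (5.0000 − 0.36) / 8.1110 = 4.6400 / 8.1110 = 0.5721

0.57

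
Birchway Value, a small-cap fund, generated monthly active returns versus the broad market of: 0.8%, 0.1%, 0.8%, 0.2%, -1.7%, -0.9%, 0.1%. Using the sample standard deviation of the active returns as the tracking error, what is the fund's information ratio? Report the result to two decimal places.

-0.09

r̄ = (0.8 + 0.1 + 0.8 + 0.2 − 1.7 − 0.9 + 0.1) / 7 = -0.60 / 7 = -0.0857%
Σ(r − r̄)² = 4.9886; sample σ = √(4.9886/6) = 0.9118%
IR = r̄ / tracking error = -0.0857 / 0.9118 = -0.0940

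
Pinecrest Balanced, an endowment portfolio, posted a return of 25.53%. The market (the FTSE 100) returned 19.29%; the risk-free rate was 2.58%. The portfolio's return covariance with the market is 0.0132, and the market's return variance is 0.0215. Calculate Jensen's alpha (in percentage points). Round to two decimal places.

12.69

β = Cov / Var = 0.0132 / 0.0215 = 0.6140
E[R] = Rf + β(Rm − Rf) = 2.58% + 0.6140 × (19.29% − 2.58%) = 12.8399%
α = Rp − E[R] = 25.53% − 12.8399% = 12.6901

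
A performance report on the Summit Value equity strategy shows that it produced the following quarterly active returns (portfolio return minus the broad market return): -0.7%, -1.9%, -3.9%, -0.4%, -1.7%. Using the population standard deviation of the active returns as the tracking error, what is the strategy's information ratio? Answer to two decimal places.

r̄ = (-0.7 − 1.9 − 3.9 − 0.4 − 1.7) / 5 = -1.7200%
Population std dev = √[7.5680 / 5] = 1.2303%
IR = r̄ / tracking error = -1.7200 / 1.2303 = -1.3980

-1.40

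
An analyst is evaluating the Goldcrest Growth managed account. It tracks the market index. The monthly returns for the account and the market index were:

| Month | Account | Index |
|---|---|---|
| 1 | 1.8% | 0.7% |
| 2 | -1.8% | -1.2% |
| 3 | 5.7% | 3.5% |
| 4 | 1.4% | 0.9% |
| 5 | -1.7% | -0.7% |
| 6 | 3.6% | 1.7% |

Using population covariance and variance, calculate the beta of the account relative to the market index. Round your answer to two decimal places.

1.71

r̄p = 1.5000%,  r̄m = 0.8167%
Cov = Σ(rp − r̄p)(rm − r̄m) / 6 = 4.0983
Var(rm) = Σ(rm − r̄m)² / 6 = 2.3947
β = Cov / Var = 4.0983 / 2.3947 = 1.7114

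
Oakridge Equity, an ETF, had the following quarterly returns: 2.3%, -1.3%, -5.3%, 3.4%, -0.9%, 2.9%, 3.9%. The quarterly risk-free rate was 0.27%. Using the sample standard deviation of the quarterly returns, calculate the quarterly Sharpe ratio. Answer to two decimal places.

0.13

μ = (2.3 − 1.3 − 5.3 + 3.4 − 0.9 + 2.9 + 3.9) / 7 = 0.7143%
Sample σ = √[Σ(r − μ)² / 6] = √[67.4886 / 6] = √11.2481 = 3.3538%
Sharpe = (μ − rf) / σ = (0.7143 − 0.27) / 3.3538 = 0.4443 / 3.3538 = 0.1325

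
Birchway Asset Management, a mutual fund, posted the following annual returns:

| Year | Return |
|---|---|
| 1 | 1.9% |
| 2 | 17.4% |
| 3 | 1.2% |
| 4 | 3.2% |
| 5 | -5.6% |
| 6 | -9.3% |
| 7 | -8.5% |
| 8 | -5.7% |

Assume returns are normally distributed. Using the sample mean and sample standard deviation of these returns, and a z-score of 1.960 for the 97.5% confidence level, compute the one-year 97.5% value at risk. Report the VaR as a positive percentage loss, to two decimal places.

17.84

r̄ = (1.9 + 17.4 + 1.2 + 3.2 − 5.6 − 9.3 − 8.5 − 5.7) / 8 = -0.6750%
Σ(r − r̄)² = (1.9 − (-0.6750))² + (17.4 − (-0.6750))² + … = 536.9950
σ = √[536.9950 / 7] = 8.7586%
VaR = −(r̄ − z·σ) = −(-0.6750 − 1.960 × 8.7586) = −(-17.8419) = 17.8419%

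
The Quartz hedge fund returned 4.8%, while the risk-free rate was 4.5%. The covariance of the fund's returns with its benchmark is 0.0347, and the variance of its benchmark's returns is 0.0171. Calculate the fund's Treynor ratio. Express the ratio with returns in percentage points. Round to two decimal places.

β = Cov / Var = 0.0347 / 0.0171 = 2.0292
Treynor = (Rp − Rf) / β = (4.8% − 4.5%) / 2.0292 = 0.30 / 2.0292 = 0.1478

0.15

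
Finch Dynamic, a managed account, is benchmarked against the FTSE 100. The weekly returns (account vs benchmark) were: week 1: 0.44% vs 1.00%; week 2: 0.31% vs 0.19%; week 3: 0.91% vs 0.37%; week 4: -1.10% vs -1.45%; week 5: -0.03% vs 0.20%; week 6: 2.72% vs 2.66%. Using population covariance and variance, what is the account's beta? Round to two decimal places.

0.90

r̄p = 0.5417%,  r̄m = 0.4950%
Cov = Σ(rp − r̄p)(rm − r̄m) / 6 = 1.3418
Var(rm) = Σ(rm − r̄m)² / 6 = 1.4868
β = Cov / Var = 1.3418 / 1.4868 = 0.9025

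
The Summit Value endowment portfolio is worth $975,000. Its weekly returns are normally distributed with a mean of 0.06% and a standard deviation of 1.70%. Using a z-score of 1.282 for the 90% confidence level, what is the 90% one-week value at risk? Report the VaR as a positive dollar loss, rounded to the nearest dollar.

$20,664

Return at the 90% tail: μ − z·σ = 0.06% − 1.282 × 1.70% = 0.06 − 2.1794 = -2.1194%
VaR = −(-2.1194%) × $975,000 = 2.1194% × $975,000 = $20,664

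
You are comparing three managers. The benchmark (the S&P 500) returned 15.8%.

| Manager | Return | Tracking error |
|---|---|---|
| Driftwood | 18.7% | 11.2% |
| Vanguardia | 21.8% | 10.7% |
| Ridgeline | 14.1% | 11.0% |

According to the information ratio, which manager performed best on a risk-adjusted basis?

Driftwood: IR = (18.7% − 15.8%) / 11.2% = 0.259
Vanguardia: IR = (21.8% − 15.8%) / 10.7% = 0.561
Ridgeline: IR = (14.1% − 15.8%) / 11.0% = -0.155
Highest: Vanguardia (0.561).

Vanguardia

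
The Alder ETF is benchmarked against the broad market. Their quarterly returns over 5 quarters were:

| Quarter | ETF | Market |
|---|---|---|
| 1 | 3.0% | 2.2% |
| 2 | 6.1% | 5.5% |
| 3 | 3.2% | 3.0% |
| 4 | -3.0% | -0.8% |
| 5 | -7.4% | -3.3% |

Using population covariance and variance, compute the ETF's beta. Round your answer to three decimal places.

1.579

r̄p = 0.3800%,  r̄m = 1.3200%
Cov = Σ(rp − r̄p)(rm − r̄m) / 5 = 14.8124
Var(rm) = Σ(rm − r̄m)² / 5 = 9.3816
β = Cov / Var = 14.8124 / 9.3816 = 1.5789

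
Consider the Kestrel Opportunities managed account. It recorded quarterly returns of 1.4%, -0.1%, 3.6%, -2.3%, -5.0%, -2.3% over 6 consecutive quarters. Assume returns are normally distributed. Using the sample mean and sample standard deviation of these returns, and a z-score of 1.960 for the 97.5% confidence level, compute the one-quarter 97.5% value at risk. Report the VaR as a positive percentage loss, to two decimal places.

r̄ = (1.4 − 0.1 + 3.6 − 2.3 − 5 − 2.3) / 6 = -0.7833%
Sample std dev = √[46.8283 / 5] = 3.0603%
VaR = −(r̄ − z·σ) = −(-0.7833 − 1.960 × 3.0603) = −(-6.7815) = 6.7815%

6.78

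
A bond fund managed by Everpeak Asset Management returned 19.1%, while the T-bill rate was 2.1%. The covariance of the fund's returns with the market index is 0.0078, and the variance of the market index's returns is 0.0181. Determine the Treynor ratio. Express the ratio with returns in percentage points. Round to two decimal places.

β = Cov / Var = 0.0078 / 0.0181 = 0.4309
Treynor = (Rp − Rf) / β = (19.1% − 2.1%) / 0.4309 = 17.00 / 0.4309 = 39.4523

39.45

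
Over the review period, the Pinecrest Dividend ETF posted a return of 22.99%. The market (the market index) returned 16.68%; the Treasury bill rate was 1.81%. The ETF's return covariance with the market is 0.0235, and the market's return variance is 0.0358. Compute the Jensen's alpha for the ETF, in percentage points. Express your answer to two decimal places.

11.42

β = Cov / Var = 0.0235 / 0.0358 = 0.6564
E[R] = Rf + β(Rm − Rf) = 1.81% + 0.6564 × (16.68% − 1.81%) = 11.5707%
α = Rp − E[R] = 22.99% − 11.5707% = 11.4193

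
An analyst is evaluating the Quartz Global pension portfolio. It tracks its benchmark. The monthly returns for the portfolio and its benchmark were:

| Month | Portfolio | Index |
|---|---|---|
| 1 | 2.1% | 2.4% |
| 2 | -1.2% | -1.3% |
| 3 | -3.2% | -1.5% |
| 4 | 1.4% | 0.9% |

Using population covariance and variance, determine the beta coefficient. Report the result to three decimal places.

1.223

r̄p = -0.2250%,  r̄m = 0.1250%
Cov = Σ(rp − r̄p)(rm − r̄m) / 4 = 3.1931
Var(rm) = Σ(rm − r̄m)² / 4 = 2.6119
β = Cov / Var = 3.1931 / 2.6119 = 1.2225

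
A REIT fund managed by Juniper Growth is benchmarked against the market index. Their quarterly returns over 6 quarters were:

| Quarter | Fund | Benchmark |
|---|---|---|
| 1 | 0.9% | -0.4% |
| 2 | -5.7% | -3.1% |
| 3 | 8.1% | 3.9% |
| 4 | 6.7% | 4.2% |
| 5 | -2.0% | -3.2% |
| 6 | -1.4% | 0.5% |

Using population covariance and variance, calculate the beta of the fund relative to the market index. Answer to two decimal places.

1.54

r̄p = 1.1000%,  r̄m = 0.3167%
Cov = Σ(rp − r̄p)(rm − r̄m) / 6 = 13.4417
Var(rm) = Σ(rm − r̄m)² / 6 = 8.7514
β = Cov / Var = 13.4417 / 8.7514 = 1.5359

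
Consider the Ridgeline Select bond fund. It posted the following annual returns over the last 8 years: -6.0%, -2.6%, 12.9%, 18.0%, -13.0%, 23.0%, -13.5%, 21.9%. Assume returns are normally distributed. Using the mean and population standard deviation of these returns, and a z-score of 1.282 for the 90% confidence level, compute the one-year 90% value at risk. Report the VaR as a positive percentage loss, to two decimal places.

μ = (-6 − 2.6 + 12.9 + 18 − 13 + 23 − 13.5 + 21.9) / 8 = 5.0875%
Population σ = √[Σ(r − μ)² / 8] = √[1685.9688 / 8] = √210.7461 = 14.5171%
VaR = −(μ − z·σ) = −(5.0875 − 1.282 × 14.5171) = −(-13.5234) = 13.5234%

13.52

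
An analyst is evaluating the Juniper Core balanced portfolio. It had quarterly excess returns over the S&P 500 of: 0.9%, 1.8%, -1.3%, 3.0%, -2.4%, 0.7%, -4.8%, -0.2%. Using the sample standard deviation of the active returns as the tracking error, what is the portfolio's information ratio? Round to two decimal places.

Mean return μ = -2.30 / 8 = -0.2875%
Σ(r − μ)² = (0.9 − (-0.2875))² + (1.8 − (-0.2875))² + (-1.3 − (-0.2875))² + … = 43.4088
sample σ = √(43.4088 / 7) = √6.2013 = 2.4902%
IR = μ / tracking error = -0.2875 / 2.4902 = -0.1155

-0.12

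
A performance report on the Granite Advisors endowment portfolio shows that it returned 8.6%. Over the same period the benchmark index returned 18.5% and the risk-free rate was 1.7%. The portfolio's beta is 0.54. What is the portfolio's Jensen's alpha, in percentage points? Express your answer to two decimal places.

-2.17

CAPM expected return = Rf + β(Rm − Rf) = 1.7% + 0.54 × (18.5% − 1.7%) = 1.7 + 0.54 × 16.80 = 10.7720%
Jensen's α = Rp − E[R] = 8.6% − 10.7720% = -2.1720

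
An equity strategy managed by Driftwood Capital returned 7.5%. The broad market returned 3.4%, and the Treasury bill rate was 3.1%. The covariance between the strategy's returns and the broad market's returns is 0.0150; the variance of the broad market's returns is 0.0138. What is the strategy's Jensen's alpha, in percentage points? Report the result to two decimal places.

β = Cov / Var = 0.0150 / 0.0138 = 1.0870
E[R] = Rf + β(Rm − Rf) = 3.1% + 1.0870 × (3.4% − 3.1%) = 3.4261%
α = Rp − E[R] = 7.5% − 3.4261% = 4.0739

4.07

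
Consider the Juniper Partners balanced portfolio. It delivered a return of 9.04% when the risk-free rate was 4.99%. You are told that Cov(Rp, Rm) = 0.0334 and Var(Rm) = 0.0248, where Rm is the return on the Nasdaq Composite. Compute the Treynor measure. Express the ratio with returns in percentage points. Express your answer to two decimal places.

3.01

β = Cov / Var = 0.0334 / 0.0248 = 1.3468
Treynor = (Rp − Rf) / β = (9.04% − 4.99%) / 1.3468 = 4.05 / 1.3468 = 3.0071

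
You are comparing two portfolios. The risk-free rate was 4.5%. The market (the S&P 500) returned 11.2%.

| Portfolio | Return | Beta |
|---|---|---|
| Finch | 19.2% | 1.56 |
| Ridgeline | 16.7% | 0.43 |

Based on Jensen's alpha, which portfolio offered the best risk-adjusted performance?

Ridgeline

Finch: α = 19.2% − [4.5% + 1.56 × (11.2% − 4.5%)] = 4.248
Ridgeline: α = 16.7% − [4.5% + 0.43 × (11.2% − 4.5%)] = 9.319
Highest: Ridgeline (9.319).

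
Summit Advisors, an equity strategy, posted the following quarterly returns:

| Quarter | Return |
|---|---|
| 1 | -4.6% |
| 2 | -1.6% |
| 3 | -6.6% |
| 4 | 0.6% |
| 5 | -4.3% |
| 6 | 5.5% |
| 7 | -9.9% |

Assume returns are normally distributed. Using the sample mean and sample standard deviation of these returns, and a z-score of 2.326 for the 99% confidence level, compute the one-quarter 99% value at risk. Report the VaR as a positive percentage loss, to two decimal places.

14.69

Mean return μ = -20.90 / 7 = -2.9857%
Σ(r − μ)² = 151.9886; sample σ = √(151.9886/6) = 5.0330%
VaR = −(μ − z·σ) = −(-2.9857 − 2.326 × 5.0330) = −(-14.6925) = 14.6925%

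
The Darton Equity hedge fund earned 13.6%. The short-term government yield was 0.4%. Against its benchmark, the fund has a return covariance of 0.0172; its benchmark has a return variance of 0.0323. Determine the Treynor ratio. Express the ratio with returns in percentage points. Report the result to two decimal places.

24.79

β = Cov / Var = 0.0172 / 0.0323 = 0.5325
Treynor = (Rp − Rf) / β = (13.6% − 0.4%) / 0.5325 = 13.20 / 0.5325 = 24.7887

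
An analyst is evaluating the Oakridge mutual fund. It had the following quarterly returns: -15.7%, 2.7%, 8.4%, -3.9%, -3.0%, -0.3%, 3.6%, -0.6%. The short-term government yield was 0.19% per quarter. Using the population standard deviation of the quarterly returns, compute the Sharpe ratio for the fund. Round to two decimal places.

Mean return r̄ = -8.80 / 8 = -1.1000%
Population std dev = √[352.2800 / 8] = 6.6359%
Sharpe = (r̄ − rf) / σ = (-1.1000 − 0.19) / 6.6359 = -1.2900 / 6.6359 = -0.1944

-0.19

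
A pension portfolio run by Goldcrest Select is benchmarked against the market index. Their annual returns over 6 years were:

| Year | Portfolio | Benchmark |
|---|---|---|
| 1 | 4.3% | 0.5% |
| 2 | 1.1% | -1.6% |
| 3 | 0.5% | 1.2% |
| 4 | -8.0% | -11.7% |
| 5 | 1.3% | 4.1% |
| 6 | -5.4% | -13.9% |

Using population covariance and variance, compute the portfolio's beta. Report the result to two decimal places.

0.56

r̄p = -1.0333%,  r̄m = -3.5667%
Cov = Σ(rp − r̄p)(rm − r̄m) / 6 = 25.4778
Var(rm) = Σ(rm − r̄m)² / 6 = 45.8056
β = Cov / Var = 25.4778 / 45.8056 = 0.5562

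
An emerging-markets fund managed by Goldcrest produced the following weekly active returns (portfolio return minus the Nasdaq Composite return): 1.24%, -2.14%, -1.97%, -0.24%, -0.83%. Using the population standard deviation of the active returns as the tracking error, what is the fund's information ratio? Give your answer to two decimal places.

-0.64

μ = (1.24 − 2.14 − 1.97 − 0.24 − 0.83) / 5 = -0.7880%
Population std dev = √[7.6399 / 5] = 1.2361%
IR = μ / tracking error = -0.7880 / 1.2361 = -0.6375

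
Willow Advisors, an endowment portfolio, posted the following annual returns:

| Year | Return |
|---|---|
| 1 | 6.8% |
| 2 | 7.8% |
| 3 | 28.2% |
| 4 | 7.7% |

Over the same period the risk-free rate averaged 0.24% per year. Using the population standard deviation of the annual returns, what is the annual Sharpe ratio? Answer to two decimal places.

1.38

μ = (6.8 + 7.8 + 28.2 + 7.7) / 4 = 50.50 / 4 = 12.6250%
Σ(r − μ)² = 324.0475; population σ = √(324.0475/4) = 9.0007%
Sharpe = (μ − rf) / σ = (12.6250 − 0.24) / 9.0007 = 12.3850 / 9.0007 = 1.3760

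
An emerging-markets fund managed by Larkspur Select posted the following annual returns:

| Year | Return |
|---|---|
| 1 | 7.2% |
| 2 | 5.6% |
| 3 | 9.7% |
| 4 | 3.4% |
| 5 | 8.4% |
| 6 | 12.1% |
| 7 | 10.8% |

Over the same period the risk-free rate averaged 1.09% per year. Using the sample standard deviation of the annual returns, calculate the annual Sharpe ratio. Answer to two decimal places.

μ = (7.2 + 5.6 + 9.7 + 3.4 + 8.4 + 12.1 + 10.8) / 7 = 8.1714%
Σ(r − μ)² = 55.0543; sample σ = √(55.0543/6) = 3.0291%
Sharpe = (μ − rf) / σ = (8.1714 − 1.09) / 3.0291 = 7.0814 / 3.0291 = 2.3378

2.34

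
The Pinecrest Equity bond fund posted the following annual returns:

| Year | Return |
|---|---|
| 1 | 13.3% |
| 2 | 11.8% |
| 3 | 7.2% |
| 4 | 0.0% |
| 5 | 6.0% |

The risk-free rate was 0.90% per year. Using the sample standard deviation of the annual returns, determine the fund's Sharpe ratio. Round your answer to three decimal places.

Mean return μ = 38.30 / 5 = 7.6600%
Sample std dev = √[110.5920 / 4] = 5.2581%
Sharpe = (μ − rf) / σ = (7.6600 − 0.9) / 5.2581 = 6.7600 / 5.2581 = 1.2856

1.286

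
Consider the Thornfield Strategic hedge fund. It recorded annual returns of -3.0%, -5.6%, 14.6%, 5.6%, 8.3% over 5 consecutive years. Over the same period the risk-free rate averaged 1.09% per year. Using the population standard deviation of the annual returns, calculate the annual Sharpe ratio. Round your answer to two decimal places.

μ = (-3 − 5.6 + 14.6 + 5.6 + 8.3) / 5 = 19.90 / 5 = 3.9800%
Population σ = √[Σ(r − μ)² / 5] = √[274.5680 / 5] = √54.9136 = 7.4104%
Sharpe = (μ − rf) / σ = (3.9800 − 1.09) / 7.4104 = 2.8900 / 7.4104 = 0.3900

0.39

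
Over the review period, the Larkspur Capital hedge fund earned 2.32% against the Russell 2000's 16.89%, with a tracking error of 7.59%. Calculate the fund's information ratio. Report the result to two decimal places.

IR = (Rp − Rb) / TE = (2.32% − 16.89%) / 7.59% = -14.57% / 7.59% = -1.9196

-1.92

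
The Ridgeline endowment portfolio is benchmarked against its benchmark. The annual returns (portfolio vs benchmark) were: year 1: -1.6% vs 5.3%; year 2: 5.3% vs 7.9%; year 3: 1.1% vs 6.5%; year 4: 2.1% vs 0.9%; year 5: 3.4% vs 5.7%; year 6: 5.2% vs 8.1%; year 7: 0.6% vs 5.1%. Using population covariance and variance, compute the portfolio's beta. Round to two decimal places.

0.46

r̄p = 2.3000%,  r̄m = 5.6429%
Cov = Σ(rp − r̄p)(rm − r̄m) / 7 = 2.3057
Var(rm) = Σ(rm − r̄m)² / 7 = 4.9682
β = Cov / Var = 2.3057 / 4.9682 = 0.4641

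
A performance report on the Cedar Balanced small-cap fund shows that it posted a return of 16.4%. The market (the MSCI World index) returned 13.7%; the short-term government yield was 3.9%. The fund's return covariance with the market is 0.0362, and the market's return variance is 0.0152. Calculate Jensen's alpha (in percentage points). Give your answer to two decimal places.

β = Cov / Var = 0.0362 / 0.0152 = 2.3816
E[R] = Rf + β(Rm − Rf) = 3.9% + 2.3816 × (13.7% − 3.9%) = 27.2397%
α = Rp − E[R] = 16.4% − 27.2397% = -10.8397

-10.84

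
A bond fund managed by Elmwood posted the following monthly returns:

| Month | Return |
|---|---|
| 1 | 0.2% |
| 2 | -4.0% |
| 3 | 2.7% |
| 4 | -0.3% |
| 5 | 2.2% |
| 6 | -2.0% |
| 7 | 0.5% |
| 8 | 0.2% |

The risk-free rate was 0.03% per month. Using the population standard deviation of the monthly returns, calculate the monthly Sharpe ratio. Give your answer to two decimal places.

Mean return μ = -0.50 / 8 = -0.0625%
Population σ = √[Σ(r − μ)² / 8] = √[32.5188 / 8] = √4.0649 = 2.0162%
Sharpe = (μ − rf) / σ = (-0.0625 − 0.03) / 2.0162 = -0.0925 / 2.0162 = -0.0459

-0.05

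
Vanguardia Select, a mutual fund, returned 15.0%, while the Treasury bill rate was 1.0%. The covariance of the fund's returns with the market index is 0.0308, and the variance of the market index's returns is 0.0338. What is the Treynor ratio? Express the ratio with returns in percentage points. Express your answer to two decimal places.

β = Cov / Var = 0.0308 / 0.0338 = 0.9112
Treynor = (Rp − Rf) / β = (15.0% − 1.0%) / 0.9112 = 14.00 / 0.9112 = 15.3644

15.36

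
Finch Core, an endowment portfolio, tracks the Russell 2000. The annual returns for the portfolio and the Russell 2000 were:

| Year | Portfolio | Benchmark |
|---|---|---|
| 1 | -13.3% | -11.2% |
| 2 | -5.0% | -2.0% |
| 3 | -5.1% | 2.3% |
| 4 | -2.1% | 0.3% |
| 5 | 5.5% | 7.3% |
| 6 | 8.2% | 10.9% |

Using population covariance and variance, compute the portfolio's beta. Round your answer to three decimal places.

0.979

r̄p = -1.9667%,  r̄m = 1.2667%
Cov = Σ(rp − r̄p)(rm − r̄m) / 6 = 48.5128
Var(rm) = Σ(rm − r̄m)² / 6 = 49.5489
β = Cov / Var = 48.5128 / 49.5489 = 0.9791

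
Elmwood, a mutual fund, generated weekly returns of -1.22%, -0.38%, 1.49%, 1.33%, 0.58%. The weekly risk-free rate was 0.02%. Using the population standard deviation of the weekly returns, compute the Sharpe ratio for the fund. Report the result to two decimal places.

0.33

r̄ = (-1.22 − 0.38 + 1.49 + 1.33 + 0.58) / 5 = 1.800 / 5 = 0.3600%
Population std dev = √[5.3102 / 5] = 1.0306%
Sharpe = (r̄ − rf) / σ = (0.3600 − 0.02) / 1.0306 = 0.3400 / 1.0306 = 0.3299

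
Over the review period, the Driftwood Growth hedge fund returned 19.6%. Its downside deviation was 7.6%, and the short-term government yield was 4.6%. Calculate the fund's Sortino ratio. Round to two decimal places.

Sortino = (Rp − Rf) / σd = (19.6% − 4.6%) / 7.6% = 15.00% / 7.6% = 1.9737

1.97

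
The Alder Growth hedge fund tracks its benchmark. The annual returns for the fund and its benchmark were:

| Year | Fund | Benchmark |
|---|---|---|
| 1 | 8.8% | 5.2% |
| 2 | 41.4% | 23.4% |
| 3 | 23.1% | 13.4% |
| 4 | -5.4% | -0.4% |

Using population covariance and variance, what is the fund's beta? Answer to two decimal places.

1.93

r̄p = 16.9750%,  r̄m = 10.4000%
Cov = Σ(rp − r̄p)(rm − r̄m) / 4 = 155.0150
Var(rm) = Σ(rm − r̄m)² / 4 = 80.4200
β = Cov / Var = 155.0150 / 80.4200 = 1.9276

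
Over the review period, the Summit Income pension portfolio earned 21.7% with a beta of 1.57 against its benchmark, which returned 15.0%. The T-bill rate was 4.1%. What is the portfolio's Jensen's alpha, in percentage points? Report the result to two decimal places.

0.49

CAPM expected return = Rf + β(Rm − Rf) = 4.1% + 1.57 × (15.0% − 4.1%) = 4.1 + 1.57 × 10.90 = 21.2130%
Jensen's α = Rp − E[R] = 21.7% − 21.2130% = 0.4870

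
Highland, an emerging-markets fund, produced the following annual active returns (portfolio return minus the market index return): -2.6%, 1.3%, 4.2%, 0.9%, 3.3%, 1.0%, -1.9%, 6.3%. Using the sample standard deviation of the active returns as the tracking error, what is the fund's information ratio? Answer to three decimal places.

r̄ = (-2.6 + 1.3 + 4.2 + 0.9 + 3.3 + 1 − 1.9 + 6.3) / 8 = 1.5625%
Sample std dev = √[62.5588 / 7] = 2.9895%
IR = r̄ / tracking error = 1.5625 / 2.9895 = 0.5227

0.523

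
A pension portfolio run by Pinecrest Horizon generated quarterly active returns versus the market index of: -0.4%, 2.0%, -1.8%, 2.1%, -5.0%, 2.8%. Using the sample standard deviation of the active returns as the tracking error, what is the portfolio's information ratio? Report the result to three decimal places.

-0.017

Mean return r̄ = -0.30 / 6 = -0.0500%
Σ(r − r̄)² = (-0.4 − (-0.0500))² + (2 − (-0.0500))² + (-1.8 − (-0.0500))² + … = 44.6350
σ = √[44.6350 / 5] = 2.9878%
IR = r̄ / tracking error = -0.0500 / 2.9878 = -0.0167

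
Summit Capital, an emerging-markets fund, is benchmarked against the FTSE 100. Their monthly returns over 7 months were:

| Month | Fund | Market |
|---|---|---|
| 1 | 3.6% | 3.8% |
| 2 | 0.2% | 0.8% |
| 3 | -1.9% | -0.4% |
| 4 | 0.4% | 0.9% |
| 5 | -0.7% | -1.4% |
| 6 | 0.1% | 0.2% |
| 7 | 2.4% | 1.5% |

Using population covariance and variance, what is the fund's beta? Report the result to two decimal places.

1.02

r̄p = 0.5857%,  r̄m = 0.7714%
Cov = Σ(rp − r̄p)(rm − r̄m) / 7 = 2.3424
Var(rm) = Σ(rm − r̄m)² / 7 = 2.3049
β = Cov / Var = 2.3424 / 2.3049 = 1.0163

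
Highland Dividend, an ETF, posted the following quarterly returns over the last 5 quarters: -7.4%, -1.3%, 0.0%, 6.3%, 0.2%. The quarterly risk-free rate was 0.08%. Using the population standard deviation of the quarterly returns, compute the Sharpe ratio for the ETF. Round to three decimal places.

Mean return r̄ = -2.20 / 5 = -0.4400%
Σ(r − r̄)² = (-7.4 − (-0.4400))² + (-1.3 − (-0.4400))² + (0 − (-0.4400))² + … = 95.2120
population σ = √(95.2120 / 5) = √19.0424 = 4.3638%
Sharpe = (r̄ − rf) / σ = (-0.4400 − 0.08) / 4.3638 = -0.5200 / 4.3638 = -0.1192

-0.119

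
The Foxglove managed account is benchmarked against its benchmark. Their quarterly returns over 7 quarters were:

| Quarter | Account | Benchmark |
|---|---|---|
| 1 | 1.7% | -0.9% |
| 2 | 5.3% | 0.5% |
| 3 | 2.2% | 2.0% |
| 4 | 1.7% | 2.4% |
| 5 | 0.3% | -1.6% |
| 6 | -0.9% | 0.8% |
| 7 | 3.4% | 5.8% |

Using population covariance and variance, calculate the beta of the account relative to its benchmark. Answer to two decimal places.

0.29

r̄p = 1.9571%,  r̄m = 1.2857%
Cov = Σ(rp − r̄p)(rm − r̄m) / 7 = 1.5008
Var(rm) = Σ(rm − r̄m)² / 7 = 5.1555
β = Cov / Var = 1.5008 / 5.1555 = 0.2911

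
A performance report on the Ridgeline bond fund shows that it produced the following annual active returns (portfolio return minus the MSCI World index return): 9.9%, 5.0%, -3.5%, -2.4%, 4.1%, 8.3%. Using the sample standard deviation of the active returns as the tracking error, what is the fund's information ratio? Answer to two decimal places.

0.65

Mean return r̄ = 21.40 / 6 = 3.5667%
Σ(r − r̄)² = (9.9 − 3.5667)² + (5 − 3.5667)² + … = 150.3933
σ = √[150.3933 / 5] = 5.4844%
IR = r̄ / tracking error = 3.5667 / 5.4844 = 0.6503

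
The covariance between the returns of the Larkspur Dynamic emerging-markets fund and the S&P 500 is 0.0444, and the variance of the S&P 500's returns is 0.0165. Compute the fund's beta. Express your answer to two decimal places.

β = Cov(Rp, Rm) / Var(Rm) = 0.0444 / 0.0165 = 2.6909

2.69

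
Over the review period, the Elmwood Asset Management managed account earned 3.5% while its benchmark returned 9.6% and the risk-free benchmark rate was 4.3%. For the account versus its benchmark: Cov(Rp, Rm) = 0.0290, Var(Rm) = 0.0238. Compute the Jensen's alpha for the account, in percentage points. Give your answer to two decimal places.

-7.26

β = Cov / Var = 0.0290 / 0.0238 = 1.2185
E[R] = Rf + β(Rm − Rf) = 4.3% + 1.2185 × (9.6% − 4.3%) = 10.7581%
α = Rp − E[R] = 3.5% − 10.7581% = -7.2581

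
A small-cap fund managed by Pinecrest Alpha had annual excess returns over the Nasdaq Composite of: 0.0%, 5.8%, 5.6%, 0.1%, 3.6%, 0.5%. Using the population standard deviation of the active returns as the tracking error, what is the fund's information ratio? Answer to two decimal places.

μ = (0 + 5.8 + 5.6 + 0.1 + 3.6 + 0.5) / 6 = 15.60 / 6 = 2.6000%
Population σ = √[Σ(r − μ)² / 6] = √[37.6600 / 6] = √6.2767 = 2.5053%
IR = μ / tracking error = 2.6000 / 2.5053 = 1.0378

1.04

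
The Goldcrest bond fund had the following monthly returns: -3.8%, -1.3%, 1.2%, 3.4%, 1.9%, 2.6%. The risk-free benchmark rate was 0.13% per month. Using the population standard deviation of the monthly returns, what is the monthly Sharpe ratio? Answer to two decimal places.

0.22

Mean return μ = 4.00 / 6 = 0.6667%
Σ(r − μ)² = (-3.8 − 0.6667)² + (-1.3 − 0.6667)² + (1.2 − 0.6667)² + … = 36.8333
population σ = √(36.8333 / 6) = √6.1389 = 2.4777%
Sharpe = (μ − rf) / σ = (0.6667 − 0.13) / 2.4777 = 0.5367 / 2.4777 = 0.2166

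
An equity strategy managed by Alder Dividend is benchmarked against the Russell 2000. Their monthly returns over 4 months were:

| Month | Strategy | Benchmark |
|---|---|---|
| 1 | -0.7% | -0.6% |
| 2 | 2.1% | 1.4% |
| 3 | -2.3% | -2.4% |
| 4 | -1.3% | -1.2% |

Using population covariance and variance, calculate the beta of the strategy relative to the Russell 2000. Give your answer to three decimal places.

1.177

r̄p = -0.5500%,  r̄m = -0.7000%
Cov = Σ(rp − r̄p)(rm − r̄m) / 4 = 2.2250
Var(rm) = Σ(rm − r̄m)² / 4 = 1.8900
β = Cov / Var = 2.2250 / 1.8900 = 1.1772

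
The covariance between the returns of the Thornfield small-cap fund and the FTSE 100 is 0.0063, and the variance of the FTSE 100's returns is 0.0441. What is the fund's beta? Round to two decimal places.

0.14

β = Cov(Rp, Rm) / Var(Rm) = 0.0063 / 0.0441 = 0.1429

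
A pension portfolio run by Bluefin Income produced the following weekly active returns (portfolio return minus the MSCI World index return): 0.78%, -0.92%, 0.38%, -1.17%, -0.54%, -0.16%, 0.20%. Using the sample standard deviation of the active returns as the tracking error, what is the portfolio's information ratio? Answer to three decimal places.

-0.287

Mean return r̄ = -1.430 / 7 = -0.2043%
Sample σ = √[Σ(r − r̄)² / 6] = √[3.0332 / 6] = √0.5055 = 0.7110%
IR = r̄ / tracking error = -0.2043 / 0.7110 = -0.2873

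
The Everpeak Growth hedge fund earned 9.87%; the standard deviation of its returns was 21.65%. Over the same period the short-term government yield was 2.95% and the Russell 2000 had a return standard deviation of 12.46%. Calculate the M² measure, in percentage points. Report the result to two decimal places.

Sharpe = (Rp − Rf) / σp = (9.87% − 2.95%) / 21.65% = 0.3196
M² = Rf + Sharpe × σm = 2.95% + 0.3196 × 12.46% = 6.9322%

6.93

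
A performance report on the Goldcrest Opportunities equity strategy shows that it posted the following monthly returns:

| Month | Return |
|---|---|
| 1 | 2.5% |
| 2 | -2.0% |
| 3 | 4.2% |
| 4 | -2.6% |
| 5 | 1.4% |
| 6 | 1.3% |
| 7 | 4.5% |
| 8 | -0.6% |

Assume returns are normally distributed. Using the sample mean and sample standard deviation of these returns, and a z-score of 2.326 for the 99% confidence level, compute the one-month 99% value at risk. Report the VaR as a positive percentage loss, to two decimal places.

5.09

Mean return r̄ = 8.70 / 8 = 1.0875%
Σ(r − r̄)² = 49.4488; sample σ = √(49.4488/7) = 2.6578%
VaR = −(r̄ − z·σ) = −(1.0875 − 2.326 × 2.6578) = −(-5.0945) = 5.0945%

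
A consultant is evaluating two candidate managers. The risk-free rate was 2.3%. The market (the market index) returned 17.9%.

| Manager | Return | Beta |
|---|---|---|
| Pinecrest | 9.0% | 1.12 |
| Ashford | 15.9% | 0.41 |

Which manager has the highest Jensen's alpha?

Pinecrest: α = 9.0% − [2.3% + 1.12 × (17.9% − 2.3%)] = -10.772
Ashford: α = 15.9% − [2.3% + 0.41 × (17.9% − 2.3%)] = 7.204
Highest: Ashford (7.204).

Ashford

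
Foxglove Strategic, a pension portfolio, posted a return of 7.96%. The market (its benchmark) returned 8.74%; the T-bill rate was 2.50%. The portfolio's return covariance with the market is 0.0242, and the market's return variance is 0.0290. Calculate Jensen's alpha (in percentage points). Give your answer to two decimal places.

0.25

β = Cov / Var = 0.0242 / 0.0290 = 0.8345
E[R] = Rf + β(Rm − Rf) = 2.50% + 0.8345 × (8.74% − 2.50%) = 7.7073%
α = Rp − E[R] = 7.96% − 7.7073% = 0.2527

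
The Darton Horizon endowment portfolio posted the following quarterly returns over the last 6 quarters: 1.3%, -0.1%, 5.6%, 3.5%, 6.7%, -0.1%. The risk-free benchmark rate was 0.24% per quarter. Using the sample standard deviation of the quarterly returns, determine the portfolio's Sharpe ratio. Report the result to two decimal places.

0.88

r̄ = (1.3 − 0.1 + 5.6 + 3.5 + 6.7 − 0.1) / 6 = 16.90 / 6 = 2.8167%
Sample std dev = √[42.6083 / 5] = 2.9192%
Sharpe = (r̄ − rf) / σ = (2.8167 − 0.24) / 2.9192 = 2.5767 / 2.9192 = 0.8827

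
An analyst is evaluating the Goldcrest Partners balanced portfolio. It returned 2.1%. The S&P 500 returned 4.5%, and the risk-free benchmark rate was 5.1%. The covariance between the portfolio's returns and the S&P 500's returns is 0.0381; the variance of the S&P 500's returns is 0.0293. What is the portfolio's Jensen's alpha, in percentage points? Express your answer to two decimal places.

-2.22

β = Cov / Var = 0.0381 / 0.0293 = 1.3003
E[R] = Rf + β(Rm − Rf) = 5.1% + 1.3003 × (4.5% − 5.1%) = 4.3198%
α = Rp − E[R] = 2.1% − 4.3198% = -2.2198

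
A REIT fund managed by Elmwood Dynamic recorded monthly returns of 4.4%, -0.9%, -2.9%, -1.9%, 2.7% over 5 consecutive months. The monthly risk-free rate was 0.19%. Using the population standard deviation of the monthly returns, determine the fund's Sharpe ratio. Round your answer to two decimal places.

0.03

r̄ = (4.4 − 0.9 − 2.9 − 1.9 + 2.7) / 5 = 1.40 / 5 = 0.2800%
Population σ = √[Σ(r − r̄)² / 5] = √[39.0880 / 5] = √7.8176 = 2.7960%
Sharpe = (r̄ − rf) / σ = (0.2800 − 0.19) / 2.7960 = 0.0900 / 2.7960 = 0.0322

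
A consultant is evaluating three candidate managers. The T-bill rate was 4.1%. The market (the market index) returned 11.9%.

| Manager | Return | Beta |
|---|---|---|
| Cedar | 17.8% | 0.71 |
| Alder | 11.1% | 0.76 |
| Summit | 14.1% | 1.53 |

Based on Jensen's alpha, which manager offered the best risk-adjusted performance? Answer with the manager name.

Cedar: α = 17.8% − [4.1% + 0.71 × (11.9% − 4.1%)] = 8.162
Alder: α = 11.1% − [4.1% + 0.76 × (11.9% − 4.1%)] = 1.072
Summit: α = 14.1% − [4.1% + 1.53 × (11.9% − 4.1%)] = -1.934
Highest: Cedar (8.162).

Cedar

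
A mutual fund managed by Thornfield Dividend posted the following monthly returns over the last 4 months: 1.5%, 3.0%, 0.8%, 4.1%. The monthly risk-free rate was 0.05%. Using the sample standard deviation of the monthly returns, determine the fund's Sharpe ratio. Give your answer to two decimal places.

r̄ = (1.5 + 3 + 0.8 + 4.1) / 4 = 2.3500%
Sample σ = √[Σ(r − r̄)² / 3] = √[6.6100 / 3] = √2.2033 = 1.4844%
Sharpe = (r̄ − rf) / σ = (2.3500 − 0.05) / 1.4844 = 2.3000 / 1.4844 = 1.5494

1.55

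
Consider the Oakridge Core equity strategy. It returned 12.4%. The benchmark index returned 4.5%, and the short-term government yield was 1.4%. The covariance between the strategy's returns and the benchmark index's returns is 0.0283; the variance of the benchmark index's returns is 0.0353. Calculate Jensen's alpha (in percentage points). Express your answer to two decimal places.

8.51

β = Cov / Var = 0.0283 / 0.0353 = 0.8017
E[R] = Rf + β(Rm − Rf) = 1.4% + 0.8017 × (4.5% − 1.4%) = 3.8853%
α = Rp − E[R] = 12.4% − 3.8853% = 8.5147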